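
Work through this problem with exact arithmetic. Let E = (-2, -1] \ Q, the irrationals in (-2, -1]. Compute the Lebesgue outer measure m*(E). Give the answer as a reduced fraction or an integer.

The interval I = (-2, -1] has m(I) = -1 - (-2) = 1 (endpoints are measure-zero, so open/closed/half-open agree). Write I = (I cap Q) u (I \ Q). The rationals in I are countable, so m*(I cap Q) = 0 (cover each rational by intervals whose total length is arbitrarily small). By countable subadditivity m*(I) <= m*(I cap Q) + m*(I \ Q), hence m*(I \ Q) >= m(I) = 1. The reverse inequality m*(I \ Q) <= m*(I) = 1 is trivial since (I \ Q) is a subset of I. Therefore m*(I \ Q) = 1.

1


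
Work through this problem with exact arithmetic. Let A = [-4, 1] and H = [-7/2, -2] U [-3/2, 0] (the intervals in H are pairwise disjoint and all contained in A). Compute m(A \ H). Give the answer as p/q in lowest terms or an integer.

The ambient interval has length m(A) = 1 - (-4) = 5.
Since the holes are disjoint and sit inside A, by finite additivity
  m(H) = sum_i (b_i - a_i), and m(A \ H) = m(A) - m(H).
Computing the hole measures:
  m(H_1) = -2 - (-7/2) = 3/2.
  m(H_2) = 0 - (-3/2) = 3/2.
Summed: m(H) = 3/2 + 3/2 = 3.
So m(A \ H) = 5 - 3 = 2.

2


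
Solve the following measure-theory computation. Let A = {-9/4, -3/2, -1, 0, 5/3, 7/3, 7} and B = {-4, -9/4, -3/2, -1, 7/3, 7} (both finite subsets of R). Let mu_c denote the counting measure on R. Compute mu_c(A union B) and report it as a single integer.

Counting measure on a finite set equals cardinality. By inclusion-exclusion, |A union B| = |A| + |B| - |A cap B|.
|A| = 7, |B| = 6, |A cap B| = 5.
So mu_c(A union B) = 7 + 6 - 5 = 8.

8


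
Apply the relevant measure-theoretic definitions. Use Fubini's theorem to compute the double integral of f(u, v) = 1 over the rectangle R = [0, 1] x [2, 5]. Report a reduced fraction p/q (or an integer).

f(u, v) is a tensor product of a function of u and a function of v, and both factors are bounded continuous (hence Lebesgue integrable) on the rectangle, so Fubini's theorem applies:
  integral_R f d(m x m) = (integral_a1^b1 1 du) * (integral_a2^b2 1 dv).
Inner integral in u: integral_{0}^{1} 1 du = (1^1 - 0^1)/1
  = 1.
Inner integral in v: integral_{2}^{5} 1 dv = (5^1 - 2^1)/1
  = 3.
Product: (1) * (3) = 3.

3


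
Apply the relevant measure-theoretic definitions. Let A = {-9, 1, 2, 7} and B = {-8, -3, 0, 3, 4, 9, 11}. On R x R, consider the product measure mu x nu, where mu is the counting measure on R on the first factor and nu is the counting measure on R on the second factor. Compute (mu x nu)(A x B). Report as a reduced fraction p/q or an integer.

For a measurable rectangle A x B, the product measure satisfies
  (mu x nu)(A x B) = mu(A) * nu(B).
  mu(A) = 4.
  nu(B) = 7.
  (mu x nu)(A x B) = 4 * 7 = 28.

28


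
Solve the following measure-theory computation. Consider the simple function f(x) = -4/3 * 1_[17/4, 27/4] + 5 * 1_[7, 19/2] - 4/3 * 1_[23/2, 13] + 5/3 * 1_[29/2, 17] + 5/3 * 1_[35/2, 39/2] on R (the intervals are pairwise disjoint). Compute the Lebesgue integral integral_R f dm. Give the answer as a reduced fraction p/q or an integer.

For a simple function f = sum_i c_i * 1_{A_i} with disjoint A_i,
  integral f dm = sum_i c_i * m(A_i).
Lengths of the A_i:
  m(A_1) = 27/4 - 17/4 = 5/2.
  m(A_2) = 19/2 - 7 = 5/2.
  m(A_3) = 13 - 23/2 = 3/2.
  m(A_4) = 17 - 29/2 = 5/2.
  m(A_5) = 39/2 - 35/2 = 2.
Contributions c_i * m(A_i):
  (-4/3) * (5/2) = -10/3.
  (5) * (5/2) = 25/2.
  (-4/3) * (3/2) = -2.
  (5/3) * (5/2) = 25/6.
  (5/3) * (2) = 10/3.
Total: -10/3 + 25/2 - 2 + 25/6 + 10/3 = 44/3.

44/3


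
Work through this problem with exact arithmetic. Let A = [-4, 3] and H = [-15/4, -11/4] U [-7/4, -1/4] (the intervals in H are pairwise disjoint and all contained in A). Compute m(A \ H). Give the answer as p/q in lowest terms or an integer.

The ambient interval has length m(A) = 3 - (-4) = 7.
Since the holes are disjoint and sit inside A, by finite additivity
  m(H) = sum_i (b_i - a_i), and m(A \ H) = m(A) - m(H).
Computing the hole measures:
  m(H_1) = -11/4 - (-15/4) = 1.
  m(H_2) = -1/4 - (-7/4) = 3/2.
Summed: m(H) = 1 + 3/2 = 5/2.
So m(A \ H) = 7 - 5/2 = 9/2.

9/2


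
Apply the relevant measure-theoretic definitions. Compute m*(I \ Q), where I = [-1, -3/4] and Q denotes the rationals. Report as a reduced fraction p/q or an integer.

The interval I = [-1, -3/4] has m(I) = -3/4 - (-1) = 1/4 (endpoints are measure-zero, so open/closed/half-open agree). Write I = (I cap Q) u (I \ Q). The rationals in I are countable, so m*(I cap Q) = 0 (cover each rational by intervals whose total length is arbitrarily small). By countable subadditivity m*(I) <= m*(I cap Q) + m*(I \ Q), hence m*(I \ Q) >= m(I) = 1/4. The reverse inequality m*(I \ Q) <= m*(I) = 1/4 is trivial since (I \ Q) is a subset of I. Therefore m*(I \ Q) = 1/4.

1/4


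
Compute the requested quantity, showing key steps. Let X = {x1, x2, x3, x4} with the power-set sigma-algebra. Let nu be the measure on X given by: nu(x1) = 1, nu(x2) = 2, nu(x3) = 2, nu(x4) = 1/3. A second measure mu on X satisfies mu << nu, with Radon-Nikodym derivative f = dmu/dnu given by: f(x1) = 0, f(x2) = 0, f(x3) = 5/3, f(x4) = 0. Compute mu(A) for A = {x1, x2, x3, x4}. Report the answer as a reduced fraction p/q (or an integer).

By the defining property of the Radon-Nikodym derivative, for every measurable set A,
  mu(A) = integral_A f dnu.
Since nu is a discrete measure concentrated on the atoms of X, the integral over A reduces to the sum
  mu(A) = sum_{x in A} f(x) * nu({x}).
Computing each term:
  x1: f(x1) * nu(x1) = 0 * 1 = 0.
  x2: f(x2) * nu(x2) = 0 * 2 = 0.
  x3: f(x3) * nu(x3) = 5/3 * 2 = 10/3.
  x4: f(x4) * nu(x4) = 0 * 1/3 = 0.
Summing: mu(A) = 0 + 0 + 10/3 + 0 = 10/3.

10/3


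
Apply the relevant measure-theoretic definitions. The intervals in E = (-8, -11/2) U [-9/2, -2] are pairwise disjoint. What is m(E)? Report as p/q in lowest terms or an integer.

For pairwise disjoint intervals, m(union_i I_i) = sum_i m(I_i),
and m is invariant under swapping open/closed endpoints (single points have measure 0).
So m(E) = sum_i (b_i - a_i).
  I_1 has length -11/2 - (-8) = 5/2.
  I_2 has length -2 - (-9/2) = 5/2.
Summing:
  m(E) = 5/2 + 5/2 = 5.

5


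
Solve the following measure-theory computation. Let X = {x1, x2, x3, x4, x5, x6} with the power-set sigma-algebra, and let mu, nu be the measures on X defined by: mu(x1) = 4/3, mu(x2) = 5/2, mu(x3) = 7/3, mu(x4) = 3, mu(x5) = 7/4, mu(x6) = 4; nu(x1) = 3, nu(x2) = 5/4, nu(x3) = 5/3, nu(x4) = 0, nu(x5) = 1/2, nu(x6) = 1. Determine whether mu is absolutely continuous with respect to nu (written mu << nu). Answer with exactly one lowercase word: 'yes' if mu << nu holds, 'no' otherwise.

mu << nu means: every nu-null measurable set is also mu-null; equivalently, for every atom x, if nu({x}) = 0 then mu({x}) = 0.
Checking each atom:
  x1: nu = 3 > 0 -> no constraint.
  x2: nu = 5/4 > 0 -> no constraint.
  x3: nu = 5/3 > 0 -> no constraint.
  x4: nu = 0, mu = 3 > 0 -> violates mu << nu.
  x5: nu = 1/2 > 0 -> no constraint.
  x6: nu = 1 > 0 -> no constraint.
The atom(s) x4 violate the condition (nu = 0 but mu > 0). Therefore mu is NOT absolutely continuous w.r.t. nu.

no


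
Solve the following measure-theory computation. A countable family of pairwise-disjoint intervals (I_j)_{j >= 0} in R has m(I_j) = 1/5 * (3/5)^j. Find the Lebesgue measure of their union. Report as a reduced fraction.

By countable additivity of the Lebesgue measure on pairwise disjoint measurable sets,
  m(union_{j >= 0} I_j) = sum_{j >= 0} m(I_j) = sum_{j >= 0} a * r^j,
  with a = 1/5 and r = 3/5.
Since 0 < r = 3/5 < 1, the geometric series converges:
  sum_{j >= 0} a * r^j = a / (1 - r).
  = 1/5 / (1 - 3/5)
  = 1/5 / (2/5)
  = 1/2.

1/2


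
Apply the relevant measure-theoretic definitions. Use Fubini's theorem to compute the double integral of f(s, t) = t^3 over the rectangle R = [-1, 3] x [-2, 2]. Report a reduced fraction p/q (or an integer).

f(s, t) is a tensor product of a function of s and a function of t, and both factors are bounded continuous (hence Lebesgue integrable) on the rectangle, so Fubini's theorem applies:
  integral_R f d(m x m) = (integral_a1^b1 1 ds) * (integral_a2^b2 t^3 dt).
Inner integral in s: integral_{-1}^{3} 1 ds = (3^1 - (-1)^1)/1
  = 4.
Inner integral in t: integral_{-2}^{2} t^3 dt = (2^4 - (-2)^4)/4
  = 0.
Product: (4) * (0) = 0.

0


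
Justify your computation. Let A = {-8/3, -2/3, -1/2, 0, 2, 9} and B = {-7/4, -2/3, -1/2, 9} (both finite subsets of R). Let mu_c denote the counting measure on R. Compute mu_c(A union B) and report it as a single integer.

Counting measure on a finite set equals cardinality. By inclusion-exclusion, |A union B| = |A| + |B| - |A cap B|.
|A| = 6, |B| = 4, |A cap B| = 3.
So mu_c(A union B) = 6 + 4 - 3 = 7.

7


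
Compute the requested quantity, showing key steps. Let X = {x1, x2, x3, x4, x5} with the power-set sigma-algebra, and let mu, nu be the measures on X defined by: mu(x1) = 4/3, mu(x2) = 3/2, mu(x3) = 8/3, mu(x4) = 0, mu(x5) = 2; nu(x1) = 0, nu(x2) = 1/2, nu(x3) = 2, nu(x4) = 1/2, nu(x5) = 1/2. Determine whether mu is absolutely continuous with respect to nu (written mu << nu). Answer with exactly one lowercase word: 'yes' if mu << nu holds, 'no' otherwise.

mu << nu means: every nu-null measurable set is also mu-null; equivalently, for every atom x, if nu({x}) = 0 then mu({x}) = 0.
Checking each atom:
  x1: nu = 0, mu = 4/3 > 0 -> violates mu << nu.
  x2: nu = 1/2 > 0 -> no constraint.
  x3: nu = 2 > 0 -> no constraint.
  x4: nu = 1/2 > 0 -> no constraint.
  x5: nu = 1/2 > 0 -> no constraint.
The atom(s) x1 violate the condition (nu = 0 but mu > 0). Therefore mu is NOT absolutely continuous w.r.t. nu.

no


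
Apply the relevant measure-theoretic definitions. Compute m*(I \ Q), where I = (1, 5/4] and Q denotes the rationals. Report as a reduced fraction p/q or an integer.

The interval I = (1, 5/4] has m(I) = 5/4 - 1 = 1/4 (endpoints are measure-zero, so open/closed/half-open agree). Write I = (I cap Q) u (I \ Q). The rationals in I are countable, so m*(I cap Q) = 0 (cover each rational by intervals whose total length is arbitrarily small). By countable subadditivity m*(I) <= m*(I cap Q) + m*(I \ Q), hence m*(I \ Q) >= m(I) = 1/4. The reverse inequality m*(I \ Q) <= m*(I) = 1/4 is trivial since (I \ Q) is a subset of I. Therefore m*(I \ Q) = 1/4.

1/4


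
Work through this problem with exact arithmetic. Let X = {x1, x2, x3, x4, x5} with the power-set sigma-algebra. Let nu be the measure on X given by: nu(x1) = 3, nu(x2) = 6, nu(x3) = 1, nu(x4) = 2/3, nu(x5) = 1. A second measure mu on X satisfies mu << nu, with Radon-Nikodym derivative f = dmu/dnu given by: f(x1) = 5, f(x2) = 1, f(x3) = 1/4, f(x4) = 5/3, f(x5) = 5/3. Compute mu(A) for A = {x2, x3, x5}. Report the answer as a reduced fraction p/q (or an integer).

By the defining property of the Radon-Nikodym derivative, for every measurable set A,
  mu(A) = integral_A f dnu.
Since nu is a discrete measure concentrated on the atoms of X, the integral over A reduces to the sum
  mu(A) = sum_{x in A} f(x) * nu({x}).
Computing each term:
  x2: f(x2) * nu(x2) = 1 * 6 = 6.
  x3: f(x3) * nu(x3) = 1/4 * 1 = 1/4.
  x5: f(x5) * nu(x5) = 5/3 * 1 = 5/3.
Summing: mu(A) = 6 + 1/4 + 5/3 = 95/12.

95/12


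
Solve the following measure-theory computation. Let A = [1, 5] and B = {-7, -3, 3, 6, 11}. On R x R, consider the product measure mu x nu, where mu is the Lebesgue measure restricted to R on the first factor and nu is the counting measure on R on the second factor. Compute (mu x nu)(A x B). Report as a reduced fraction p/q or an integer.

For a measurable rectangle A x B, the product measure satisfies
  (mu x nu)(A x B) = mu(A) * nu(B).
  mu(A) = 4.
  nu(B) = 5.
  (mu x nu)(A x B) = 4 * 5 = 20.

20


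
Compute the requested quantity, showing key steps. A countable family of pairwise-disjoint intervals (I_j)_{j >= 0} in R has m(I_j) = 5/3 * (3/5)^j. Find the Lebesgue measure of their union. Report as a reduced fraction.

By countable additivity of the Lebesgue measure on pairwise disjoint measurable sets,
  m(union_{j >= 0} I_j) = sum_{j >= 0} m(I_j) = sum_{j >= 0} a * r^j,
  with a = 5/3 and r = 3/5.
Since 0 < r = 3/5 < 1, the geometric series converges:
  sum_{j >= 0} a * r^j = a / (1 - r).
  = 5/3 / (1 - 3/5)
  = 5/3 / (2/5)
  = 25/6.

25/6


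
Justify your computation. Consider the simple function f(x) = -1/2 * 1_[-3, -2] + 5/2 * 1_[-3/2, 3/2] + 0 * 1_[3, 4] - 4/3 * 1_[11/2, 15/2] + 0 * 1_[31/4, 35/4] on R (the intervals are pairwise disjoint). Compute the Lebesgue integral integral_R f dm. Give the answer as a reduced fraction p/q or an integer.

For a simple function f = sum_i c_i * 1_{A_i} with disjoint A_i,
  integral f dm = sum_i c_i * m(A_i).
Lengths of the A_i:
  m(A_1) = -2 - (-3) = 1.
  m(A_2) = 3/2 - (-3/2) = 3.
  m(A_3) = 4 - 3 = 1.
  m(A_4) = 15/2 - 11/2 = 2.
  m(A_5) = 35/4 - 31/4 = 1.
Contributions c_i * m(A_i):
  (-1/2) * (1) = -1/2.
  (5/2) * (3) = 15/2.
  (0) * (1) = 0.
  (-4/3) * (2) = -8/3.
  (0) * (1) = 0.
Total: -1/2 + 15/2 + 0 - 8/3 + 0 = 13/3.

13/3


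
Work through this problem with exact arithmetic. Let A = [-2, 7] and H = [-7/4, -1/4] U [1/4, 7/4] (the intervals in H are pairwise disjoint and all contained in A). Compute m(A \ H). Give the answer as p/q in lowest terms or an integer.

The ambient interval has length m(A) = 7 - (-2) = 9.
Since the holes are disjoint and sit inside A, by finite additivity
  m(H) = sum_i (b_i - a_i), and m(A \ H) = m(A) - m(H).
Computing the hole measures:
  m(H_1) = -1/4 - (-7/4) = 3/2.
  m(H_2) = 7/4 - 1/4 = 3/2.
Summed: m(H) = 3/2 + 3/2 = 3.
So m(A \ H) = 9 - 3 = 6.

6


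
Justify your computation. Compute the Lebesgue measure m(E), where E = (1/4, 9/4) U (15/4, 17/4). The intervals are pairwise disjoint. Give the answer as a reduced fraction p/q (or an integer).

For pairwise disjoint intervals, m(union_i I_i) = sum_i m(I_i),
and m is invariant under swapping open/closed endpoints (single points have measure 0).
So m(E) = sum_i (b_i - a_i).
  I_1 has length 9/4 - 1/4 = 2.
  I_2 has length 17/4 - 15/4 = 1/2.
Summing:
  m(E) = 2 + 1/2 = 5/2.

5/2


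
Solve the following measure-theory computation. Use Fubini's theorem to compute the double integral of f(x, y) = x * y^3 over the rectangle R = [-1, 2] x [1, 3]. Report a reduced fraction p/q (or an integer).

f(x, y) is a tensor product of a function of x and a function of y, and both factors are bounded continuous (hence Lebesgue integrable) on the rectangle, so Fubini's theorem applies:
  integral_R f d(m x m) = (integral_a1^b1 x dx) * (integral_a2^b2 y^3 dy).
Inner integral in x: integral_{-1}^{2} x dx = (2^2 - (-1)^2)/2
  = 3/2.
Inner integral in y: integral_{1}^{3} y^3 dy = (3^4 - 1^4)/4
  = 20.
Product: (3/2) * (20) = 30.

30


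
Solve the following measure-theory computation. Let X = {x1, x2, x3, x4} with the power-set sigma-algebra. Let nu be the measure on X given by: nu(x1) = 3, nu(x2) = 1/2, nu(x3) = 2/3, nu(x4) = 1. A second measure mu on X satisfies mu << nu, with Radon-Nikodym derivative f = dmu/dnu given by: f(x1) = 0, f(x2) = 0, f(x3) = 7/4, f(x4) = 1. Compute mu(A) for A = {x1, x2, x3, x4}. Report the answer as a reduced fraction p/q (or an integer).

By the defining property of the Radon-Nikodym derivative, for every measurable set A,
  mu(A) = integral_A f dnu.
Since nu is a discrete measure concentrated on the atoms of X, the integral over A reduces to the sum
  mu(A) = sum_{x in A} f(x) * nu({x}).
Computing each term:
  x1: f(x1) * nu(x1) = 0 * 3 = 0.
  x2: f(x2) * nu(x2) = 0 * 1/2 = 0.
  x3: f(x3) * nu(x3) = 7/4 * 2/3 = 7/6.
  x4: f(x4) * nu(x4) = 1 * 1 = 1.
Summing: mu(A) = 0 + 0 + 7/6 + 1 = 13/6.

13/6


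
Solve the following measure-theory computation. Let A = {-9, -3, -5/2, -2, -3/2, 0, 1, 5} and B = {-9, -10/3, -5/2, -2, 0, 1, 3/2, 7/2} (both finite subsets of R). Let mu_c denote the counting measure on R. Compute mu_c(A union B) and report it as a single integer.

Counting measure on a finite set equals cardinality. By inclusion-exclusion, |A union B| = |A| + |B| - |A cap B|.
|A| = 8, |B| = 8, |A cap B| = 5.
So mu_c(A union B) = 8 + 8 - 5 = 11.

11


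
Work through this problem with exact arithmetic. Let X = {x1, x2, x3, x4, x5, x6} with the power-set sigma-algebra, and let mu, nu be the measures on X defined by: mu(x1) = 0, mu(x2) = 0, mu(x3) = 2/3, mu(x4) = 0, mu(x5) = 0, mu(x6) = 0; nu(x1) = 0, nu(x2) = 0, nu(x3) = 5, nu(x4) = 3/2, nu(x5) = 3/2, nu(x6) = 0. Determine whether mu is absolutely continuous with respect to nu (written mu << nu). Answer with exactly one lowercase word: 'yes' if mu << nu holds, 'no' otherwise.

mu << nu means: every nu-null measurable set is also mu-null; equivalently, for every atom x, if nu({x}) = 0 then mu({x}) = 0.
Checking each atom:
  x1: nu = 0, mu = 0 -> consistent with mu << nu.
  x2: nu = 0, mu = 0 -> consistent with mu << nu.
  x3: nu = 5 > 0 -> no constraint.
  x4: nu = 3/2 > 0 -> no constraint.
  x5: nu = 3/2 > 0 -> no constraint.
  x6: nu = 0, mu = 0 -> consistent with mu << nu.
No atom violates the condition. Therefore mu << nu.

yes


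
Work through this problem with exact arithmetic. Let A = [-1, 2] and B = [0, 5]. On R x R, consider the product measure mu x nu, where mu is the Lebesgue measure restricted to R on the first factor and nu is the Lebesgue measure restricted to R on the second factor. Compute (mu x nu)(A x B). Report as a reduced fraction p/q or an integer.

For a measurable rectangle A x B, the product measure satisfies
  (mu x nu)(A x B) = mu(A) * nu(B).
  mu(A) = 3.
  nu(B) = 5.
  (mu x nu)(A x B) = 3 * 5 = 15.

15


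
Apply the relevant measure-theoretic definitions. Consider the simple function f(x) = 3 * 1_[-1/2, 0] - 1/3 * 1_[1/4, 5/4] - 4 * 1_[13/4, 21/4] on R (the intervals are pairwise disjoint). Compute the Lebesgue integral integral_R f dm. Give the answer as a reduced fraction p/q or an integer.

For a simple function f = sum_i c_i * 1_{A_i} with disjoint A_i,
  integral f dm = sum_i c_i * m(A_i).
Lengths of the A_i:
  m(A_1) = 0 - (-1/2) = 1/2.
  m(A_2) = 5/4 - 1/4 = 1.
  m(A_3) = 21/4 - 13/4 = 2.
Contributions c_i * m(A_i):
  (3) * (1/2) = 3/2.
  (-1/3) * (1) = -1/3.
  (-4) * (2) = -8.
Total: 3/2 - 1/3 - 8 = -41/6.

-41/6


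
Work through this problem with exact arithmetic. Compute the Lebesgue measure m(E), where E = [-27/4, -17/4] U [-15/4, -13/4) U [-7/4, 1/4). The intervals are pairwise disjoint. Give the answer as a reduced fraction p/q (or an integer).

For pairwise disjoint intervals, m(union_i I_i) = sum_i m(I_i),
and m is invariant under swapping open/closed endpoints (single points have measure 0).
So m(E) = sum_i (b_i - a_i).
  I_1 has length -17/4 - (-27/4) = 5/2.
  I_2 has length -13/4 - (-15/4) = 1/2.
  I_3 has length 1/4 - (-7/4) = 2.
Summing:
  m(E) = 5/2 + 1/2 + 2 = 5.

5


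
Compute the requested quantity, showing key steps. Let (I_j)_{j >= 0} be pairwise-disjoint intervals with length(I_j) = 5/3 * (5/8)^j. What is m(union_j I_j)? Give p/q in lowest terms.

By countable additivity of the Lebesgue measure on pairwise disjoint measurable sets,
  m(union_{j >= 0} I_j) = sum_{j >= 0} m(I_j) = sum_{j >= 0} a * r^j,
  with a = 5/3 and r = 5/8.
Since 0 < r = 5/8 < 1, the geometric series converges:
  sum_{j >= 0} a * r^j = a / (1 - r).
  = 5/3 / (1 - 5/8)
  = 5/3 / (3/8)
  = 40/9.

40/9


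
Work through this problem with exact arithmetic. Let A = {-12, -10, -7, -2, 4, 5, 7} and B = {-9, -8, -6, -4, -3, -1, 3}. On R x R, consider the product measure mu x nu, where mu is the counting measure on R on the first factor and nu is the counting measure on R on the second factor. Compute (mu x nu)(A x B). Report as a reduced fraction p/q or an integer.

For a measurable rectangle A x B, the product measure satisfies
  (mu x nu)(A x B) = mu(A) * nu(B).
  mu(A) = 7.
  nu(B) = 7.
  (mu x nu)(A x B) = 7 * 7 = 49.

49


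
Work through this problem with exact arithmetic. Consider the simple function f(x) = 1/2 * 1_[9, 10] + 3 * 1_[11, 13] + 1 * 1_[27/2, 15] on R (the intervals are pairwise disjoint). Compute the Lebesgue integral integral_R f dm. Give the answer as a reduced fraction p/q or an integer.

For a simple function f = sum_i c_i * 1_{A_i} with disjoint A_i,
  integral f dm = sum_i c_i * m(A_i).
Lengths of the A_i:
  m(A_1) = 10 - 9 = 1.
  m(A_2) = 13 - 11 = 2.
  m(A_3) = 15 - 27/2 = 3/2.
Contributions c_i * m(A_i):
  (1/2) * (1) = 1/2.
  (3) * (2) = 6.
  (1) * (3/2) = 3/2.
Total: 1/2 + 6 + 3/2 = 8.

8


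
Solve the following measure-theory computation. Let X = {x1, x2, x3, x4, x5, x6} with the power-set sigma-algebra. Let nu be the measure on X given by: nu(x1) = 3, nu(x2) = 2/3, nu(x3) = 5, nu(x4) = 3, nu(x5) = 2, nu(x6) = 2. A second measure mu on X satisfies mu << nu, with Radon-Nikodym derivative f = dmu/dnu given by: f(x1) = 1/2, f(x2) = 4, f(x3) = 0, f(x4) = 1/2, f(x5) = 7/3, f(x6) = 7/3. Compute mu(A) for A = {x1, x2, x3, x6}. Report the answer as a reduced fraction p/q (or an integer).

By the defining property of the Radon-Nikodym derivative, for every measurable set A,
  mu(A) = integral_A f dnu.
Since nu is a discrete measure concentrated on the atoms of X, the integral over A reduces to the sum
  mu(A) = sum_{x in A} f(x) * nu({x}).
Computing each term:
  x1: f(x1) * nu(x1) = 1/2 * 3 = 3/2.
  x2: f(x2) * nu(x2) = 4 * 2/3 = 8/3.
  x3: f(x3) * nu(x3) = 0 * 5 = 0.
  x6: f(x6) * nu(x6) = 7/3 * 2 = 14/3.
Summing: mu(A) = 3/2 + 8/3 + 0 + 14/3 = 53/6.

53/6


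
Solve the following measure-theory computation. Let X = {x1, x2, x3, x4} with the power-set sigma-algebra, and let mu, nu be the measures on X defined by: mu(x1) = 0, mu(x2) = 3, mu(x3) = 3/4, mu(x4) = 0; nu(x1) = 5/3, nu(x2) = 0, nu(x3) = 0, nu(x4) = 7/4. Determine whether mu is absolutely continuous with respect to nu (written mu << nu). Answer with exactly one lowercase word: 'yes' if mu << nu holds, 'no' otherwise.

mu << nu means: every nu-null measurable set is also mu-null; equivalently, for every atom x, if nu({x}) = 0 then mu({x}) = 0.
Checking each atom:
  x1: nu = 5/3 > 0 -> no constraint.
  x2: nu = 0, mu = 3 > 0 -> violates mu << nu.
  x3: nu = 0, mu = 3/4 > 0 -> violates mu << nu.
  x4: nu = 7/4 > 0 -> no constraint.
The atom(s) x2, x3 violate the condition (nu = 0 but mu > 0). Therefore mu is NOT absolutely continuous w.r.t. nu.

no


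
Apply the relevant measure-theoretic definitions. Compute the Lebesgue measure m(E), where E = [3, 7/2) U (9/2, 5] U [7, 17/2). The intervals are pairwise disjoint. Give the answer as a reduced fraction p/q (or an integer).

For pairwise disjoint intervals, m(union_i I_i) = sum_i m(I_i),
and m is invariant under swapping open/closed endpoints (single points have measure 0).
So m(E) = sum_i (b_i - a_i).
  I_1 has length 7/2 - 3 = 1/2.
  I_2 has length 5 - 9/2 = 1/2.
  I_3 has length 17/2 - 7 = 3/2.
Summing:
  m(E) = 1/2 + 1/2 + 3/2 = 5/2.

5/2


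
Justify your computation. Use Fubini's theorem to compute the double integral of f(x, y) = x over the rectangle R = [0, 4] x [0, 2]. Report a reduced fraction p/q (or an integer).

f(x, y) is a tensor product of a function of x and a function of y, and both factors are bounded continuous (hence Lebesgue integrable) on the rectangle, so Fubini's theorem applies:
  integral_R f d(m x m) = (integral_a1^b1 x dx) * (integral_a2^b2 1 dy).
Inner integral in x: integral_{0}^{4} x dx = (4^2 - 0^2)/2
  = 8.
Inner integral in y: integral_{0}^{2} 1 dy = (2^1 - 0^1)/1
  = 2.
Product: (8) * (2) = 16.

16


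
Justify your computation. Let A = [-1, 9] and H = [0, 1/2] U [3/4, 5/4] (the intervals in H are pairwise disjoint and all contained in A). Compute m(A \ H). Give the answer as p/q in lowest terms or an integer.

The ambient interval has length m(A) = 9 - (-1) = 10.
Since the holes are disjoint and sit inside A, by finite additivity
  m(H) = sum_i (b_i - a_i), and m(A \ H) = m(A) - m(H).
Computing the hole measures:
  m(H_1) = 1/2 - 0 = 1/2.
  m(H_2) = 5/4 - 3/4 = 1/2.
Summed: m(H) = 1/2 + 1/2 = 1.
So m(A \ H) = 10 - 1 = 9.

9


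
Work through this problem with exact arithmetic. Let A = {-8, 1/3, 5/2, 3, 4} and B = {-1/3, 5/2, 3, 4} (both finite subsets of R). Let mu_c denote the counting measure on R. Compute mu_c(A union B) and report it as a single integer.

Counting measure on a finite set equals cardinality. By inclusion-exclusion, |A union B| = |A| + |B| - |A cap B|.
|A| = 5, |B| = 4, |A cap B| = 3.
So mu_c(A union B) = 5 + 4 - 3 = 6.

6


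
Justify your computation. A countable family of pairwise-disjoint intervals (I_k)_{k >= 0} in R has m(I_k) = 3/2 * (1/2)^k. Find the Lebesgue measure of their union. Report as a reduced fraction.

By countable additivity of the Lebesgue measure on pairwise disjoint measurable sets,
  m(union_{k >= 0} I_k) = sum_{k >= 0} m(I_k) = sum_{k >= 0} a * r^k,
  with a = 3/2 and r = 1/2.
Since 0 < r = 1/2 < 1, the geometric series converges:
  sum_{k >= 0} a * r^k = a / (1 - r).
  = 3/2 / (1 - 1/2)
  = 3/2 / (1/2)
  = 3.

3


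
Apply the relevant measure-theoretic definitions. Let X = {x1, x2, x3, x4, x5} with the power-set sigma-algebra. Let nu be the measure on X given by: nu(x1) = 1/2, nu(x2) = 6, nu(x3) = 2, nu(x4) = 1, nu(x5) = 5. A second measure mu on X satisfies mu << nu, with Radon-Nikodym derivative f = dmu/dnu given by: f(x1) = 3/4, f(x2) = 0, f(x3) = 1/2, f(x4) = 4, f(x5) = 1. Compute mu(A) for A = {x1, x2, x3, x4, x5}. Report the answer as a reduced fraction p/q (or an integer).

By the defining property of the Radon-Nikodym derivative, for every measurable set A,
  mu(A) = integral_A f dnu.
Since nu is a discrete measure concentrated on the atoms of X, the integral over A reduces to the sum
  mu(A) = sum_{x in A} f(x) * nu({x}).
Computing each term:
  x1: f(x1) * nu(x1) = 3/4 * 1/2 = 3/8.
  x2: f(x2) * nu(x2) = 0 * 6 = 0.
  x3: f(x3) * nu(x3) = 1/2 * 2 = 1.
  x4: f(x4) * nu(x4) = 4 * 1 = 4.
  x5: f(x5) * nu(x5) = 1 * 5 = 5.
Summing: mu(A) = 3/8 + 0 + 1 + 4 + 5 = 83/8.

83/8


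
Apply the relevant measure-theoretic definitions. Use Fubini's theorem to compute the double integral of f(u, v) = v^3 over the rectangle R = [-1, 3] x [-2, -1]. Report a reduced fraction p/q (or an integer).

f(u, v) is a tensor product of a function of u and a function of v, and both factors are bounded continuous (hence Lebesgue integrable) on the rectangle, so Fubini's theorem applies:
  integral_R f d(m x m) = (integral_a1^b1 1 du) * (integral_a2^b2 v^3 dv).
Inner integral in u: integral_{-1}^{3} 1 du = (3^1 - (-1)^1)/1
  = 4.
Inner integral in v: integral_{-2}^{-1} v^3 dv = ((-1)^4 - (-2)^4)/4
  = -15/4.
Product: (4) * (-15/4) = -15.

-15


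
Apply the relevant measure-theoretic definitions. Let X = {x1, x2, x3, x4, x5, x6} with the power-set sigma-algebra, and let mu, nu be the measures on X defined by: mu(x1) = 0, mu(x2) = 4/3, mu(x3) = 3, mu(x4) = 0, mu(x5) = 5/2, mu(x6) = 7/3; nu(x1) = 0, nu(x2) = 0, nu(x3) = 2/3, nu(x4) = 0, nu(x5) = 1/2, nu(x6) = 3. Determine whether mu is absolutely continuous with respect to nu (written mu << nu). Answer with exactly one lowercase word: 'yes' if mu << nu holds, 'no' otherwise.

mu << nu means: every nu-null measurable set is also mu-null; equivalently, for every atom x, if nu({x}) = 0 then mu({x}) = 0.
Checking each atom:
  x1: nu = 0, mu = 0 -> consistent with mu << nu.
  x2: nu = 0, mu = 4/3 > 0 -> violates mu << nu.
  x3: nu = 2/3 > 0 -> no constraint.
  x4: nu = 0, mu = 0 -> consistent with mu << nu.
  x5: nu = 1/2 > 0 -> no constraint.
  x6: nu = 3 > 0 -> no constraint.
The atom(s) x2 violate the condition (nu = 0 but mu > 0). Therefore mu is NOT absolutely continuous w.r.t. nu.

no


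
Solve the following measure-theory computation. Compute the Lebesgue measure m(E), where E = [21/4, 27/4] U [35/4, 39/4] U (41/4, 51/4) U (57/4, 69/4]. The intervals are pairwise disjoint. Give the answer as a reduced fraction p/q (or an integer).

For pairwise disjoint intervals, m(union_i I_i) = sum_i m(I_i),
and m is invariant under swapping open/closed endpoints (single points have measure 0).
So m(E) = sum_i (b_i - a_i).
  I_1 has length 27/4 - 21/4 = 3/2.
  I_2 has length 39/4 - 35/4 = 1.
  I_3 has length 51/4 - 41/4 = 5/2.
  I_4 has length 69/4 - 57/4 = 3.
Summing:
  m(E) = 3/2 + 1 + 5/2 + 3 = 8.

8


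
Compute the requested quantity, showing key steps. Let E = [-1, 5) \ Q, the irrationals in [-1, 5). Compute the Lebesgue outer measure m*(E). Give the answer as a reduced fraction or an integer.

The interval I = [-1, 5) has m(I) = 5 - (-1) = 6 (endpoints are measure-zero, so open/closed/half-open agree). Write I = (I cap Q) u (I \ Q). The rationals in I are countable, so m*(I cap Q) = 0 (cover each rational by intervals whose total length is arbitrarily small). By countable subadditivity m*(I) <= m*(I cap Q) + m*(I \ Q), hence m*(I \ Q) >= m(I) = 6. The reverse inequality m*(I \ Q) <= m*(I) = 6 is trivial since (I \ Q) is a subset of I. Therefore m*(I \ Q) = 6.

6


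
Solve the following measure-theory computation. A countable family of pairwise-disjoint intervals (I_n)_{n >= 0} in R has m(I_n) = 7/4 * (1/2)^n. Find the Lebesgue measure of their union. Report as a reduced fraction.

By countable additivity of the Lebesgue measure on pairwise disjoint measurable sets,
  m(union_{n >= 0} I_n) = sum_{n >= 0} m(I_n) = sum_{n >= 0} a * r^n,
  with a = 7/4 and r = 1/2.
Since 0 < r = 1/2 < 1, the geometric series converges:
  sum_{n >= 0} a * r^n = a / (1 - r).
  = 7/4 / (1 - 1/2)
  = 7/4 / (1/2)
  = 7/2.

7/2


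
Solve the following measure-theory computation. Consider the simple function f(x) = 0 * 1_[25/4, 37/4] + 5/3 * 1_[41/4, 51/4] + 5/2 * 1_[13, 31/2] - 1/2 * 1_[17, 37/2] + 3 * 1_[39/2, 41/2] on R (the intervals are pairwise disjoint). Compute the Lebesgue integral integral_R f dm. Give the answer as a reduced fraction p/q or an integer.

For a simple function f = sum_i c_i * 1_{A_i} with disjoint A_i,
  integral f dm = sum_i c_i * m(A_i).
Lengths of the A_i:
  m(A_1) = 37/4 - 25/4 = 3.
  m(A_2) = 51/4 - 41/4 = 5/2.
  m(A_3) = 31/2 - 13 = 5/2.
  m(A_4) = 37/2 - 17 = 3/2.
  m(A_5) = 41/2 - 39/2 = 1.
Contributions c_i * m(A_i):
  (0) * (3) = 0.
  (5/3) * (5/2) = 25/6.
  (5/2) * (5/2) = 25/4.
  (-1/2) * (3/2) = -3/4.
  (3) * (1) = 3.
Total: 0 + 25/6 + 25/4 - 3/4 + 3 = 38/3.

38/3


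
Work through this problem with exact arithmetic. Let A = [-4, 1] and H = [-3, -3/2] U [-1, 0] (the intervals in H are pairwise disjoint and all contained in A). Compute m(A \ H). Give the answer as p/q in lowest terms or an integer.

The ambient interval has length m(A) = 1 - (-4) = 5.
Since the holes are disjoint and sit inside A, by finite additivity
  m(H) = sum_i (b_i - a_i), and m(A \ H) = m(A) - m(H).
Computing the hole measures:
  m(H_1) = -3/2 - (-3) = 3/2.
  m(H_2) = 0 - (-1) = 1.
Summed: m(H) = 3/2 + 1 = 5/2.
So m(A \ H) = 5 - 5/2 = 5/2.

5/2


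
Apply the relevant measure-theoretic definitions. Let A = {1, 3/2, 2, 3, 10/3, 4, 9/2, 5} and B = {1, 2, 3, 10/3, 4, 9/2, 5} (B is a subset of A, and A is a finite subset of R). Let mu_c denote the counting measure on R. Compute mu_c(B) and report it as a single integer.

Counting measure assigns mu_c(E) = |E| (number of elements) when E is finite.
B has 7 element(s), so mu_c(B) = 7.

7


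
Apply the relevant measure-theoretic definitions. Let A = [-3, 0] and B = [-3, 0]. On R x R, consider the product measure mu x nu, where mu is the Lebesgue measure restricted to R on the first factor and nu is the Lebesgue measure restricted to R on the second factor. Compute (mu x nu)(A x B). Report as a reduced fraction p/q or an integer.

For a measurable rectangle A x B, the product measure satisfies
  (mu x nu)(A x B) = mu(A) * nu(B).
  mu(A) = 3.
  nu(B) = 3.
  (mu x nu)(A x B) = 3 * 3 = 9.

9


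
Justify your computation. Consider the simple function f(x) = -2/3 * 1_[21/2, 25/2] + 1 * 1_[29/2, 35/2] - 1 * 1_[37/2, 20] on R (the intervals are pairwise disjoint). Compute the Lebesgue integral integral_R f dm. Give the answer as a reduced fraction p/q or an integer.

For a simple function f = sum_i c_i * 1_{A_i} with disjoint A_i,
  integral f dm = sum_i c_i * m(A_i).
Lengths of the A_i:
  m(A_1) = 25/2 - 21/2 = 2.
  m(A_2) = 35/2 - 29/2 = 3.
  m(A_3) = 20 - 37/2 = 3/2.
Contributions c_i * m(A_i):
  (-2/3) * (2) = -4/3.
  (1) * (3) = 3.
  (-1) * (3/2) = -3/2.
Total: -4/3 + 3 - 3/2 = 1/6.

1/6


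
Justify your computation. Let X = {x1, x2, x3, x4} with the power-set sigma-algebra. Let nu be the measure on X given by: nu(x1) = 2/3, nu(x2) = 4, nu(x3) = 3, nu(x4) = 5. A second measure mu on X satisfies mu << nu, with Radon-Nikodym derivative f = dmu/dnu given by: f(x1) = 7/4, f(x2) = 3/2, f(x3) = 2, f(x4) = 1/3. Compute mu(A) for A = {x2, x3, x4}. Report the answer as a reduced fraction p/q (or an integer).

By the defining property of the Radon-Nikodym derivative, for every measurable set A,
  mu(A) = integral_A f dnu.
Since nu is a discrete measure concentrated on the atoms of X, the integral over A reduces to the sum
  mu(A) = sum_{x in A} f(x) * nu({x}).
Computing each term:
  x2: f(x2) * nu(x2) = 3/2 * 4 = 6.
  x3: f(x3) * nu(x3) = 2 * 3 = 6.
  x4: f(x4) * nu(x4) = 1/3 * 5 = 5/3.
Summing: mu(A) = 6 + 6 + 5/3 = 41/3.

41/3


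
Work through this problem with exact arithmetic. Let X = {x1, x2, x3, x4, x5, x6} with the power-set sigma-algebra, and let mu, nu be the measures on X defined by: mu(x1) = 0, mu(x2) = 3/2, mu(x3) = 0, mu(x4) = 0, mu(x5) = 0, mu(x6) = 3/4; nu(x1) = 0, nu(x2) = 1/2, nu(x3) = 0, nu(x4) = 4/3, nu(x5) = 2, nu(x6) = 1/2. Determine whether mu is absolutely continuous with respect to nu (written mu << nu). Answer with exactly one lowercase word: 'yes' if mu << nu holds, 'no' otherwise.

mu << nu means: every nu-null measurable set is also mu-null; equivalently, for every atom x, if nu({x}) = 0 then mu({x}) = 0.
Checking each atom:
  x1: nu = 0, mu = 0 -> consistent with mu << nu.
  x2: nu = 1/2 > 0 -> no constraint.
  x3: nu = 0, mu = 0 -> consistent with mu << nu.
  x4: nu = 4/3 > 0 -> no constraint.
  x5: nu = 2 > 0 -> no constraint.
  x6: nu = 1/2 > 0 -> no constraint.
No atom violates the condition. Therefore mu << nu.

yes


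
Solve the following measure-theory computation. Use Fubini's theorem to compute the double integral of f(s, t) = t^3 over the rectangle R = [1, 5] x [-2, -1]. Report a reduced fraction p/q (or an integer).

f(s, t) is a tensor product of a function of s and a function of t, and both factors are bounded continuous (hence Lebesgue integrable) on the rectangle, so Fubini's theorem applies:
  integral_R f d(m x m) = (integral_a1^b1 1 ds) * (integral_a2^b2 t^3 dt).
Inner integral in s: integral_{1}^{5} 1 ds = (5^1 - 1^1)/1
  = 4.
Inner integral in t: integral_{-2}^{-1} t^3 dt = ((-1)^4 - (-2)^4)/4
  = -15/4.
Product: (4) * (-15/4) = -15.

-15


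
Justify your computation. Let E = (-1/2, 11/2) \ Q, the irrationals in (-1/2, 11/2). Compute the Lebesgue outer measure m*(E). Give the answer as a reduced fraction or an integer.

The interval I = (-1/2, 11/2) has m(I) = 11/2 - (-1/2) = 6 (endpoints are measure-zero, so open/closed/half-open agree). Write I = (I cap Q) u (I \ Q). The rationals in I are countable, so m*(I cap Q) = 0 (cover each rational by intervals whose total length is arbitrarily small). By countable subadditivity m*(I) <= m*(I cap Q) + m*(I \ Q), hence m*(I \ Q) >= m(I) = 6. The reverse inequality m*(I \ Q) <= m*(I) = 6 is trivial since (I \ Q) is a subset of I. Therefore m*(I \ Q) = 6.

6


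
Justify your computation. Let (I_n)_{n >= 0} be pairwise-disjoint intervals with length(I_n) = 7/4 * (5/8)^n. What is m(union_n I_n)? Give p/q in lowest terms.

By countable additivity of the Lebesgue measure on pairwise disjoint measurable sets,
  m(union_{n >= 0} I_n) = sum_{n >= 0} m(I_n) = sum_{n >= 0} a * r^n,
  with a = 7/4 and r = 5/8.
Since 0 < r = 5/8 < 1, the geometric series converges:
  sum_{n >= 0} a * r^n = a / (1 - r).
  = 7/4 / (1 - 5/8)
  = 7/4 / (3/8)
  = 14/3.

14/3


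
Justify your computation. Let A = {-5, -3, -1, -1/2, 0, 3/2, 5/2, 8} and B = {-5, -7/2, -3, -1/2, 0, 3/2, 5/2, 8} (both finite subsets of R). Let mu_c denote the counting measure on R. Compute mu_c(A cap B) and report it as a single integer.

Counting measure on a finite set equals cardinality. mu_c(A cap B) = |A cap B| (elements appearing in both).
Enumerating the elements of A that also lie in B gives 7 element(s).
So mu_c(A cap B) = 7.

7


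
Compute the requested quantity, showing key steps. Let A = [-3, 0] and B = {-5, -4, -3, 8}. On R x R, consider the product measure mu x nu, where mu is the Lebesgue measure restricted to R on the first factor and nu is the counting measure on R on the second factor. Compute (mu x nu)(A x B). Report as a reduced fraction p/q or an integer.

For a measurable rectangle A x B, the product measure satisfies
  (mu x nu)(A x B) = mu(A) * nu(B).
  mu(A) = 3.
  nu(B) = 4.
  (mu x nu)(A x B) = 3 * 4 = 12.

12


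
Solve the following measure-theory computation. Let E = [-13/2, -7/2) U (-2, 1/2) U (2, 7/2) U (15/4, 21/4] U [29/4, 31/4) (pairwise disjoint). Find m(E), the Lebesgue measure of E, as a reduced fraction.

For pairwise disjoint intervals, m(union_i I_i) = sum_i m(I_i),
and m is invariant under swapping open/closed endpoints (single points have measure 0).
So m(E) = sum_i (b_i - a_i).
  I_1 has length -7/2 - (-13/2) = 3.
  I_2 has length 1/2 - (-2) = 5/2.
  I_3 has length 7/2 - 2 = 3/2.
  I_4 has length 21/4 - 15/4 = 3/2.
  I_5 has length 31/4 - 29/4 = 1/2.
Summing:
  m(E) = 3 + 5/2 + 3/2 + 3/2 + 1/2 = 9.

9


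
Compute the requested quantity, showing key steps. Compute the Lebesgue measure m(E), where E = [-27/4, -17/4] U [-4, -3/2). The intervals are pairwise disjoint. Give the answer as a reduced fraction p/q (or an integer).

For pairwise disjoint intervals, m(union_i I_i) = sum_i m(I_i),
and m is invariant under swapping open/closed endpoints (single points have measure 0).
So m(E) = sum_i (b_i - a_i).
  I_1 has length -17/4 - (-27/4) = 5/2.
  I_2 has length -3/2 - (-4) = 5/2.
Summing:
  m(E) = 5/2 + 5/2 = 5.

5


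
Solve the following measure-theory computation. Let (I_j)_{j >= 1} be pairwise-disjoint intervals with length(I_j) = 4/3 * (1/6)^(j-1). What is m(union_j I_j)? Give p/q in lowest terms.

By countable additivity of the Lebesgue measure on pairwise disjoint measurable sets,
  m(union_{j >= 1} I_j) = sum_{j >= 1} m(I_j) = sum_{j >= 1} a * r^(j-1),
  with a = 4/3 and r = 1/6.
Since 0 < r = 1/6 < 1, the geometric series converges:
  sum_{j >= 1} a * r^(j-1) = a / (1 - r).
  = 4/3 / (1 - 1/6)
  = 4/3 / (5/6)
  = 8/5.

8/5


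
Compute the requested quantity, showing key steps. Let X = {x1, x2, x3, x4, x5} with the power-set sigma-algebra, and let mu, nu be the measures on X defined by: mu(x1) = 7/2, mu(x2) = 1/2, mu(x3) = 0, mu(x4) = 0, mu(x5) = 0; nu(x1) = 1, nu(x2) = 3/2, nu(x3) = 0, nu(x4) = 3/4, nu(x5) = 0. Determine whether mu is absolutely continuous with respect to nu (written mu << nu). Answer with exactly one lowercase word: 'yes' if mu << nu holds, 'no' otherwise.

mu << nu means: every nu-null measurable set is also mu-null; equivalently, for every atom x, if nu({x}) = 0 then mu({x}) = 0.
Checking each atom:
  x1: nu = 1 > 0 -> no constraint.
  x2: nu = 3/2 > 0 -> no constraint.
  x3: nu = 0, mu = 0 -> consistent with mu << nu.
  x4: nu = 3/4 > 0 -> no constraint.
  x5: nu = 0, mu = 0 -> consistent with mu << nu.
No atom violates the condition. Therefore mu << nu.

yes


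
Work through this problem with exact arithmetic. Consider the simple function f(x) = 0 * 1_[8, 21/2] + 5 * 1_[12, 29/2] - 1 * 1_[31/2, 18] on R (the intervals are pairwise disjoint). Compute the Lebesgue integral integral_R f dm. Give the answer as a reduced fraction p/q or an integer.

For a simple function f = sum_i c_i * 1_{A_i} with disjoint A_i,
  integral f dm = sum_i c_i * m(A_i).
Lengths of the A_i:
  m(A_1) = 21/2 - 8 = 5/2.
  m(A_2) = 29/2 - 12 = 5/2.
  m(A_3) = 18 - 31/2 = 5/2.
Contributions c_i * m(A_i):
  (0) * (5/2) = 0.
  (5) * (5/2) = 25/2.
  (-1) * (5/2) = -5/2.
Total: 0 + 25/2 - 5/2 = 10.

10
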